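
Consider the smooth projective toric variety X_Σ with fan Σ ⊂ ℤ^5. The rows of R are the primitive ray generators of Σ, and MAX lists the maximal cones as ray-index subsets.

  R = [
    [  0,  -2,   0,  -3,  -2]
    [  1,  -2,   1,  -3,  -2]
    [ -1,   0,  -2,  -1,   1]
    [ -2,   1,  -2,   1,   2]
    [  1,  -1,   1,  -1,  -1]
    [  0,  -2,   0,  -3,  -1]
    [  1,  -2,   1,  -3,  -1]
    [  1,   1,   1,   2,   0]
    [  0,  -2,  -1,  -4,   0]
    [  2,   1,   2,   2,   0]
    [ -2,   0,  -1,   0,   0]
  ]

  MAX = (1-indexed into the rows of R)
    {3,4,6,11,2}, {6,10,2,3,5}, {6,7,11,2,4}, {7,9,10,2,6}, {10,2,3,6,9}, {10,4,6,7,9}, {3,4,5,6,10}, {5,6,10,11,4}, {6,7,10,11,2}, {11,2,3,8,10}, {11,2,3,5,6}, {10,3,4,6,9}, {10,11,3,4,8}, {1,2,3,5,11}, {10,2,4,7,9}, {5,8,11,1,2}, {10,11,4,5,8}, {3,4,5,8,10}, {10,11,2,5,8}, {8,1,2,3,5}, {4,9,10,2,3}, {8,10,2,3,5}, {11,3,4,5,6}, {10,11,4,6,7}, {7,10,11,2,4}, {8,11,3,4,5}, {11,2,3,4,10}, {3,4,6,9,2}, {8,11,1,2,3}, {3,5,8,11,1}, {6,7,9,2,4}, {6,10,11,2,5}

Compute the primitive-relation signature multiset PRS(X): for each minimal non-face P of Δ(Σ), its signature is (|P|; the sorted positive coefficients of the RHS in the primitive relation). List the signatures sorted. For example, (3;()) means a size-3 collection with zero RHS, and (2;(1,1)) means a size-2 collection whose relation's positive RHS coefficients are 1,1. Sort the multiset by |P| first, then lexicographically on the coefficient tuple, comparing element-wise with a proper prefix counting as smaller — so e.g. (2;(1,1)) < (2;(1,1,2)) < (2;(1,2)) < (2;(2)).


|primitive collections| = 18. Relations:

  P={3,7}:  v_{3} + v_{7} = v_{9} ; sig = (2;(1))
  P={6,8}:  v_{6} + v_{8} = v_{5} ; sig = (2;(1))
  P={1,7}:  v_{1} + v_{7} = v_{2} + v_{6} ; sig = (2;(1,1))
  P={1,10}:  v_{1} + v_{10} = v_{2} + v_{8} ; sig = (2;(1,1))
  P={7,8}:  v_{7} + v_{8} = v_{6} + v_{10} ; sig = (2;(1,1))
  P={1,4}:  v_{1} + v_{4} = v_{3} + v_{5} + v_{11} ; sig = (2;(1,1,1))
  P={1,9}:  v_{1} + v_{9} = v_{2} + v_{3} + v_{6} ; sig = (2;(1,1,1))
  P={8,9}:  v_{8} + v_{9} = v_{3} + v_{6} + v_{10} ; sig = (2;(1,1,1))
  P={1,6}:  v_{1} + v_{6} = v_{2} + v_{3} + 2·v_{5} + v_{11} ; sig = (2;(1,1,1,2))
  P={5,9}:  v_{5} + v_{9} = v_{3} + 2·v_{6} + v_{10} ; sig = (2;(1,1,2))
  P={5,7}:  v_{5} + v_{7} = 2·v_{6} + v_{10} ; sig = (2;(1,2))
  P={9,11}:  v_{9} + v_{11} = 2·v_{2} + 2·v_{4} ; sig = (2;(2,2))
  P={2,4,8}:  v_{2} + v_{4} + v_{8} = 0 ; sig = (3;())
  P={2,4,5}:  v_{2} + v_{4} + v_{5} = v_{6} ; sig = (3;(1))
  P={3,5,10,11}:  v_{3} + v_{5} + v_{10} + v_{11} = 0 ; sig = (4;())
  P={2,4,6,10}:  v_{2} + v_{4} + v_{6} + v_{10} = v_{7} ; sig = (4;(1))
  P={3,6,10,11}:  v_{3} + v_{6} + v_{10} + v_{11} = v_{2} + v_{4} ; sig = (4;(1,1))
  P={2,3,5,8,11}:  v_{2} + v_{3} + v_{5} + v_{8} + v_{11} = v_{1} ; sig = (5;(1))

Hence PRS(X_Σ) =
{ (2;(1)) ×2,  (2;(1,1)) ×3,  (2;(1,1,1)) ×3,  (2;(1,1,1,2)),  (2;(1,1,2)),  (2;(1,2)),  (2;(2,2)),  (3;()),  (3;(1)),  (4;()),  (4;(1)),  (4;(1,1)),  (5;(1)) }


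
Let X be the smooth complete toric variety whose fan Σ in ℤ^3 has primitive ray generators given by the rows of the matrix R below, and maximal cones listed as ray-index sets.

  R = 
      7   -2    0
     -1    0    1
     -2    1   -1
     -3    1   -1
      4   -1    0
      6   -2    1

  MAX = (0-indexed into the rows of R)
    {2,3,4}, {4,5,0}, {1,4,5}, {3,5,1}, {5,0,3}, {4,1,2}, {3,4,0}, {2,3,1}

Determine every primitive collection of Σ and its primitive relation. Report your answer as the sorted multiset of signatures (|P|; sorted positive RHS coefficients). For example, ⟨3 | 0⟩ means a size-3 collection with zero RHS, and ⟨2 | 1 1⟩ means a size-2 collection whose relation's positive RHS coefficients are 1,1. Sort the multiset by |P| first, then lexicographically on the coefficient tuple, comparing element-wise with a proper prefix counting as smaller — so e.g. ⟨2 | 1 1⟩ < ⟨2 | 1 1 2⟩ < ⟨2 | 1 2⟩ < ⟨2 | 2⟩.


The 5 primitive collections of Σ (r=6, n=3):

  • {0,1}:  v_{0} + v_{1} = v_{5} ; sig = ⟨2 | 1⟩
  • {2,5}:  v_{2} + v_{5} = v_{4} ; sig = ⟨2 | 1⟩
  • {0,2}:  v_{0} + v_{2} = v_{3} + 2·v_{4} ; sig = ⟨2 | 1 2⟩
  • {1,3,4}:  v_{1} + v_{3} + v_{4} = 0 ; sig = ⟨3 | 0⟩
  • {3,4,5}:  v_{3} + v_{4} + v_{5} = v_{0} ; sig = ⟨3 | 1⟩

so the primitive-relation signature multiset is
{ ⟨2 | 1⟩ ×2,  ⟨2 | 1 2⟩,  ⟨3 | 0⟩,  ⟨3 | 1⟩ }


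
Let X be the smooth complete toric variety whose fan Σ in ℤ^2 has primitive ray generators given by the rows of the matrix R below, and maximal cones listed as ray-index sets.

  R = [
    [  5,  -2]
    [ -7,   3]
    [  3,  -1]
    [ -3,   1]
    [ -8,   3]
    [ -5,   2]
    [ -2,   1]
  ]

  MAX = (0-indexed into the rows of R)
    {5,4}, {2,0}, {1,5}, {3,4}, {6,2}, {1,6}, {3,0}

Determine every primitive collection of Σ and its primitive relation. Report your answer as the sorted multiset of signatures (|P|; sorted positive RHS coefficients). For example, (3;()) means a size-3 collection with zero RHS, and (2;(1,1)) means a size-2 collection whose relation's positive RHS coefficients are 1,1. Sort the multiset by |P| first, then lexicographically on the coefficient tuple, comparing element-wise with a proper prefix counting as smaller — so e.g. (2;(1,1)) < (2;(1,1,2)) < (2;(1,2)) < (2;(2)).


Δ(Σ) — 7 vertices, 14 min non-faces:

  P = {0,5}:  v_{0} + v_{5} = 0  so sig = (2;())
  P = {2,3}:  v_{2} + v_{3} = 0  so sig = (2;())
  P = {0,1}:  v_{0} + v_{1} = v_{6}  so sig = (2;(1))
  P = {0,4}:  v_{0} + v_{4} = v_{3}  so sig = (2;(1))
  P = {0,6}:  v_{0} + v_{6} = v_{2}  so sig = (2;(1))
  P = {2,4}:  v_{2} + v_{4} = v_{5}  so sig = (2;(1))
  P = {2,5}:  v_{2} + v_{5} = v_{6}  so sig = (2;(1))
  P = {3,5}:  v_{3} + v_{5} = v_{4}  so sig = (2;(1))
  P = {3,6}:  v_{3} + v_{6} = v_{5}  so sig = (2;(1))
  P = {5,6}:  v_{5} + v_{6} = v_{1}  so sig = (2;(1))
  P = {1,2}:  v_{1} + v_{2} = 2·v_{6}  so sig = (2;(2))
  P = {1,3}:  v_{1} + v_{3} = 2·v_{5}  so sig = (2;(2))
  P = {4,6}:  v_{4} + v_{6} = 2·v_{5}  so sig = (2;(2))
  P = {1,4}:  v_{1} + v_{4} = 3·v_{5}  so sig = (2;(3))

so the primitive-relation signature multiset is
{ (2;()) ×2,  (2;(1)) ×8,  (2;(2)) ×3,  (2;(3)) }


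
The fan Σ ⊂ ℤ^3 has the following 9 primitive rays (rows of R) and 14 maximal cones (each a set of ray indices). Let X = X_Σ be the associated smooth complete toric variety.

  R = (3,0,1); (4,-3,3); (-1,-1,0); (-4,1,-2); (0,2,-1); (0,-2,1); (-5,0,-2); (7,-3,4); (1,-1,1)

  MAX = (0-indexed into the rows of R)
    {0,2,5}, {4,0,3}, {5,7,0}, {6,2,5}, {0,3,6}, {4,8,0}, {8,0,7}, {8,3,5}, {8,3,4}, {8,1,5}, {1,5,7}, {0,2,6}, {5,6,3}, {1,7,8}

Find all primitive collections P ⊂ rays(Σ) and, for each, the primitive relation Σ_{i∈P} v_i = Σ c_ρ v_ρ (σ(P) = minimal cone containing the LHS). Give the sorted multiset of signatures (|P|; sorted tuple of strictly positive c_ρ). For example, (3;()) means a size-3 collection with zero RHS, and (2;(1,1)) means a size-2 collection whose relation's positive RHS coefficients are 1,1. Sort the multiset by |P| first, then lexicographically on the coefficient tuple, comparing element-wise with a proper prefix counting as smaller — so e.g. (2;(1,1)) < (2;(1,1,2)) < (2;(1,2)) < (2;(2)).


Σ has 20 primitive collections:

  {4,5}:  v_{4} + v_{5} = 0  →  sig = (2;())
  {0,1}:  v_{0} + v_{1} = v_{7}  →  sig = (2;(1))
  {1,3}:  v_{1} + v_{3} = v_{5}  →  sig = (2;(1))
  {2,3}:  v_{2} + v_{3} = v_{6}  →  sig = (2;(1))
  {2,8}:  v_{2} + v_{8} = v_{5}  →  sig = (2;(1))
  {1,4}:  v_{1} + v_{4} = v_{0} + v_{8}  →  sig = (2;(1,1))
  {1,6}:  v_{1} + v_{6} = v_{2} + v_{5}  →  sig = (2;(1,1))
  {2,4}:  v_{2} + v_{4} = v_{0} + v_{3}  →  sig = (2;(1,1))
  {3,7}:  v_{3} + v_{7} = v_{0} + v_{5}  →  sig = (2;(1,1))
  {6,8}:  v_{6} + v_{8} = v_{3} + v_{5}  →  sig = (2;(1,1))
  {6,7}:  v_{6} + v_{7} = v_{0} + v_{2} + v_{5}  →  sig = (2;(1,1,1))
  {1,2}:  v_{1} + v_{2} = v_{0} + 2·v_{5}  →  sig = (2;(1,2))
  {4,6}:  v_{4} + v_{6} = v_{0} + 2·v_{3}  →  sig = (2;(1,2))
  {4,7}:  v_{4} + v_{7} = 2·v_{0} + v_{8}  →  sig = (2;(1,2))
  {2,7}:  v_{2} + v_{7} = 2·v_{0} + 2·v_{5}  →  sig = (2;(2,2))
  {0,3,8}:  v_{0} + v_{3} + v_{8} = 0  →  sig = (3;())
  {0,3,5}:  v_{0} + v_{3} + v_{5} = v_{2}  →  sig = (3;(1))
  {0,5,8}:  v_{0} + v_{5} + v_{8} = v_{1}  →  sig = (3;(1))
  {0,5,6}:  v_{0} + v_{5} + v_{6} = 2·v_{2}  →  sig = (3;(2))
  {5,7,8}:  v_{5} + v_{7} + v_{8} = 2·v_{1}  →  sig = (3;(2))

Signatures (|P|; sorted positive RHS coefficients), sorted:
[(2;()), (2;(1)), (2;(1)), (2;(1)), (2;(1)), (2;(1,1)), (2;(1,1)), (2;(1,1)), (2;(1,1)), (2;(1,1)), (2;(1,1,1)), (2;(1,2)), (2;(1,2)), (2;(1,2)), (2;(2,2)), (3;()), (3;(1)), (3;(1)), (3;(2)), (3;(2))]


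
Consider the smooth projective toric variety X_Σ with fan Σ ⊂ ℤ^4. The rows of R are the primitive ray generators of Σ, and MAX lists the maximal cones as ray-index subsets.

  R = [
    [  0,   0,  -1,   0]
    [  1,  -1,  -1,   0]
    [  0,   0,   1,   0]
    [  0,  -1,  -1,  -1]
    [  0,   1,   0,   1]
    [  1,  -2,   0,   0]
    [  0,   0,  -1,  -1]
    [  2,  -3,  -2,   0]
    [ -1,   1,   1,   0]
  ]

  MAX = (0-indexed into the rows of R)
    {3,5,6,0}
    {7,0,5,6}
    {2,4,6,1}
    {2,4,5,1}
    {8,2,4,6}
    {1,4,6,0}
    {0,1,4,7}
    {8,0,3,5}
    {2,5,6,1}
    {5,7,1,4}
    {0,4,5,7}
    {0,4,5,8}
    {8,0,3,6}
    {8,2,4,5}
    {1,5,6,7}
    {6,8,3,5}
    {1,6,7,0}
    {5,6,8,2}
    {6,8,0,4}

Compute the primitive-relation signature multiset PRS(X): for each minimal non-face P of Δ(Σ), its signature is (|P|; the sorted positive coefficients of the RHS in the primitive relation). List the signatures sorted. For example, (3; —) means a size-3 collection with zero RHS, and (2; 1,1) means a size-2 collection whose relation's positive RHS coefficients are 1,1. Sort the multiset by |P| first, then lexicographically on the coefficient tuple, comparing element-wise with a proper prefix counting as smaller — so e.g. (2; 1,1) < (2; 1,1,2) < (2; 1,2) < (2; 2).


12 collections generate NE(X_Σ); each relation:

  • {0,2}:  v_{0} + v_{2} = 0 ; sig = (2; —)
  • {1,8}:  v_{1} + v_{8} = 0 ; sig = (2; —)
  • {3,4}:  v_{3} + v_{4} = v_{0} ; sig = (2; 1)
  • {2,7}:  v_{2} + v_{7} = v_{1} + v_{5} ; sig = (2; 1,1)
  • {7,8}:  v_{7} + v_{8} = v_{0} + v_{5} ; sig = (2; 1,1)
  • {1,3}:  v_{1} + v_{3} = v_{0} + v_{5} + v_{6} ; sig = (2; 1,1,1)
  • {2,3}:  v_{2} + v_{3} = v_{5} + v_{6} + v_{8} ; sig = (2; 1,1,1)
  • {3,7}:  v_{3} + v_{7} = 2·v_{0} + 2·v_{5} + v_{6} ; sig = (2; 1,2,2)
  • {0,1,5}:  v_{0} + v_{1} + v_{5} = v_{7} ; sig = (3; 1)
  • {4,5,6}:  v_{4} + v_{5} + v_{6} = v_{1} ; sig = (3; 1)
  • {4,6,7}:  v_{4} + v_{6} + v_{7} = v_{0} + 2·v_{1} ; sig = (3; 1,2)
  • {0,5,6,8}:  v_{0} + v_{5} + v_{6} + v_{8} = v_{3} ; sig = (4; 1)

Signatures (|P|; sorted positive RHS coefficients), sorted:
    (2; —)
    (2; —)
    (2; 1)
    (2; 1,1)
    (2; 1,1)
    (2; 1,1,1)
    (2; 1,1,1)
    (2; 1,2,2)
    (3; 1)
    (3; 1)
    (3; 1,2)
    (4; 1)


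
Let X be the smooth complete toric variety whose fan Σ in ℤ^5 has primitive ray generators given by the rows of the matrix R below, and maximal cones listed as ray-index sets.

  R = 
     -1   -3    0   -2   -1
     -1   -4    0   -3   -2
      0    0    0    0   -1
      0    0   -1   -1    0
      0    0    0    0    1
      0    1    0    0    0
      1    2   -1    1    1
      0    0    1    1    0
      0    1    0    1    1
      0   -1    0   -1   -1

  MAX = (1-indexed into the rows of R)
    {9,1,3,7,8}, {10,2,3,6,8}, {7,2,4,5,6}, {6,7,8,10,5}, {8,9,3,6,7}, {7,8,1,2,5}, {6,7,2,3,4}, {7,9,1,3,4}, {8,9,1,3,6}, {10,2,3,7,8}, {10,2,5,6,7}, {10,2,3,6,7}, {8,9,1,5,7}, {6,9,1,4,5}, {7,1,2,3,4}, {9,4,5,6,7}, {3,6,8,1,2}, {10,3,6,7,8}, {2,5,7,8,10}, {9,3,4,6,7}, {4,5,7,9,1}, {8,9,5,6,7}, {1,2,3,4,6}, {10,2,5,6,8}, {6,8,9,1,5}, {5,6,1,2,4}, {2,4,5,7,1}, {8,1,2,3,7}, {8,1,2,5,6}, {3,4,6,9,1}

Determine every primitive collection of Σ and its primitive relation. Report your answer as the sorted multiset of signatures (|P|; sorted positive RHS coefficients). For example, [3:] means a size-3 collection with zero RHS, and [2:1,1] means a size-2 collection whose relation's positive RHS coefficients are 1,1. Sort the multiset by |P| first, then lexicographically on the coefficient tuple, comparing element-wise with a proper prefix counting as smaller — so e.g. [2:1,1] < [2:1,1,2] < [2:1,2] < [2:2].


The 8 primitive collections of Σ (r=10, n=5):

  P={3,5}:  v_{3} + v_{5} = 0  ⟹  sig = [2:]
  P={4,8}:  v_{4} + v_{8} = 0  ⟹  sig = [2:]
  P={9,10}:  v_{9} + v_{10} = 0  ⟹  sig = [2:]
  P={1,10}:  v_{1} + v_{10} = v_{2}  ⟹  sig = [2:1]
  P={2,9}:  v_{2} + v_{9} = v_{1}  ⟹  sig = [2:1]
  P={4,10}:  v_{4} + v_{10} = v_{2} + v_{6} + v_{7}  ⟹  sig = [2:1,1,1]
  P={1,6,7}:  v_{1} + v_{6} + v_{7} = v_{4}  ⟹  sig = [3:1]
  P={2,6,7,8}:  v_{2} + v_{6} + v_{7} + v_{8} = v_{10}  ⟹  sig = [4:1]

so the primitive-relation signature multiset is
    |P|=2: 6 collections, coeffs (), (), (), (1), (1), (1,1,1)
    |P|=3: 1 collection, coeffs (1)
    |P|=4: 1 collection, coeffs (1)


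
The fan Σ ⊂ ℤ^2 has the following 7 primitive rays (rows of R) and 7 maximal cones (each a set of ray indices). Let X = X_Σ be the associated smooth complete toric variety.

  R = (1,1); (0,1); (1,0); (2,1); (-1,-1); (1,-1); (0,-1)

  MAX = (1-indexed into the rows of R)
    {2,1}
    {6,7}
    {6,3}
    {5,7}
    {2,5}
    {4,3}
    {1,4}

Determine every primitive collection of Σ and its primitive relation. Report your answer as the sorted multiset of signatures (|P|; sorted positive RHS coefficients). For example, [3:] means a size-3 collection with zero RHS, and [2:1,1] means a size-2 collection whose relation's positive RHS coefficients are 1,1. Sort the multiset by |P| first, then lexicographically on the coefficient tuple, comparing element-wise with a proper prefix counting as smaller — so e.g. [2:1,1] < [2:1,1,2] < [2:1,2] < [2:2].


Minimal non-faces — 14 found among 7 rays, 7 max cones:

  P = {1,5}:  v_{1} + v_{5} = 0  ⇒ sig = [2:]
  P = {2,7}:  v_{2} + v_{7} = 0  ⇒ sig = [2:]
  P = {1,3}:  v_{1} + v_{3} = v_{4}  ⇒ sig = [2:1]
  P = {1,7}:  v_{1} + v_{7} = v_{3}  ⇒ sig = [2:1]
  P = {2,3}:  v_{2} + v_{3} = v_{1}  ⇒ sig = [2:1]
  P = {2,6}:  v_{2} + v_{6} = v_{3}  ⇒ sig = [2:1]
  P = {3,5}:  v_{3} + v_{5} = v_{7}  ⇒ sig = [2:1]
  P = {3,7}:  v_{3} + v_{7} = v_{6}  ⇒ sig = [2:1]
  P = {4,5}:  v_{4} + v_{5} = v_{3}  ⇒ sig = [2:1]
  P = {1,6}:  v_{1} + v_{6} = 2·v_{3}  ⇒ sig = [2:2]
  P = {2,4}:  v_{2} + v_{4} = 2·v_{1}  ⇒ sig = [2:2]
  P = {4,7}:  v_{4} + v_{7} = 2·v_{3}  ⇒ sig = [2:2]
  P = {5,6}:  v_{5} + v_{6} = 2·v_{7}  ⇒ sig = [2:2]
  P = {4,6}:  v_{4} + v_{6} = 3·v_{3}  ⇒ sig = [2:3]

Signatures (|P|; sorted positive RHS coefficients), sorted:
{ [2:] ×2,  [2:1] ×7,  [2:2] ×4,  [2:3] }


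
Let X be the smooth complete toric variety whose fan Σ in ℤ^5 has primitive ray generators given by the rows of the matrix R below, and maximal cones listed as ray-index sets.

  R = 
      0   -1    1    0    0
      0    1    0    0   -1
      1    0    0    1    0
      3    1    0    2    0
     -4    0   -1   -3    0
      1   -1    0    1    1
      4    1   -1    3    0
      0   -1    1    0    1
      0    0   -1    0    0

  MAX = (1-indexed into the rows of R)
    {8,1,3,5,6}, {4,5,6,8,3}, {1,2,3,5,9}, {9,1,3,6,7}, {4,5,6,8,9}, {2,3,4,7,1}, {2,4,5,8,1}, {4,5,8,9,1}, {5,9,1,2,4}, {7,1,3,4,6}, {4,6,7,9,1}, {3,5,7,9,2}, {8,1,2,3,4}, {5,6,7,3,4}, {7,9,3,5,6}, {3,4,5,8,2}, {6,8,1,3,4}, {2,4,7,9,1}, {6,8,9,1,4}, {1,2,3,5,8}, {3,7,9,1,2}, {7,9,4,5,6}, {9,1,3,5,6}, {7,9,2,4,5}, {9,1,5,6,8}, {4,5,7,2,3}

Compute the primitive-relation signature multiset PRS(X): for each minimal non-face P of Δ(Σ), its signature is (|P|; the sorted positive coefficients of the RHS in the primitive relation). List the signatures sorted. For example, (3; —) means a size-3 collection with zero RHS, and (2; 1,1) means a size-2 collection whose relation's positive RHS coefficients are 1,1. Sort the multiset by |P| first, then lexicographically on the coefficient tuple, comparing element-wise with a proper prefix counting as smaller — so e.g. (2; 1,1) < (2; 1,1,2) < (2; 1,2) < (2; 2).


Primitive collections (8):

  P = {2,6}:  v_{2} + v_{6} = v_{3} — sig = (2; 1)
  P = {7,8}:  v_{7} + v_{8} = v_{4} + v_{6} — sig = (2; 1,1)
  P = {2,8,9}:  v_{2} + v_{8} + v_{9} = 0 — sig = (3; —)
  P = {1,5,7}:  v_{1} + v_{5} + v_{7} = v_{9} — sig = (3; 1)
  P = {3,4,9}:  v_{3} + v_{4} + v_{9} = v_{7} — sig = (3; 1)
  P = {3,8,9}:  v_{3} + v_{8} + v_{9} = v_{6} — sig = (3; 1)
  P = {1,3,4,5}:  v_{1} + v_{3} + v_{4} + v_{5} = 0 — sig = (4; —)
  P = {1,4,5,6}:  v_{1} + v_{4} + v_{5} + v_{6} = v_{8} + v_{9} — sig = (4; 1,1)

Hence PRS(X_Σ) =
    (2; 1)
    (2; 1,1)
    (3; —)
    (3; 1)
    (3; 1)
    (3; 1)
    (4; —)
    (4; 1,1)


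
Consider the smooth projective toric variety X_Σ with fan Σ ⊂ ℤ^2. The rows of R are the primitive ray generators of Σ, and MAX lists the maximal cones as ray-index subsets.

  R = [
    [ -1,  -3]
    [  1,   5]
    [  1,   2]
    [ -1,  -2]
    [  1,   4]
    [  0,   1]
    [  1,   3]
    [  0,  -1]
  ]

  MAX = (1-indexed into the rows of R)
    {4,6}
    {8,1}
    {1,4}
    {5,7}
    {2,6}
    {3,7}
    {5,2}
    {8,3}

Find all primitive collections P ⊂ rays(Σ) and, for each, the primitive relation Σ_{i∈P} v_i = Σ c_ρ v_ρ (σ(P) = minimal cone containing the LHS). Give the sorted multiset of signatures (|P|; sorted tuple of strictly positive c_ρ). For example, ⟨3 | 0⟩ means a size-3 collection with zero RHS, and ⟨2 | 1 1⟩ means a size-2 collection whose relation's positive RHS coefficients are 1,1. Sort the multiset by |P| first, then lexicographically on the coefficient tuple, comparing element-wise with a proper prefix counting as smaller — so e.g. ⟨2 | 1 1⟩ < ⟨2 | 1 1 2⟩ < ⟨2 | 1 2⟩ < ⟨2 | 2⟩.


20 minimal non-faces of Δ(Σ) (on 8 rays):

  P = {1,7}:  v_{1} + v_{7} = 0  →  sig = ⟨2 | 0⟩
  P = {3,4}:  v_{3} + v_{4} = 0  →  sig = ⟨2 | 0⟩
  P = {6,8}:  v_{6} + v_{8} = 0  →  sig = ⟨2 | 0⟩
  P = {1,3}:  v_{1} + v_{3} = v_{8}  →  sig = ⟨2 | 1⟩
  P = {1,5}:  v_{1} + v_{5} = v_{6}  →  sig = ⟨2 | 1⟩
  P = {1,6}:  v_{1} + v_{6} = v_{4}  →  sig = ⟨2 | 1⟩
  P = {2,8}:  v_{2} + v_{8} = v_{5}  →  sig = ⟨2 | 1⟩
  P = {3,6}:  v_{3} + v_{6} = v_{7}  →  sig = ⟨2 | 1⟩
  P = {4,7}:  v_{4} + v_{7} = v_{6}  →  sig = ⟨2 | 1⟩
  P = {4,8}:  v_{4} + v_{8} = v_{1}  →  sig = ⟨2 | 1⟩
  P = {5,6}:  v_{5} + v_{6} = v_{2}  →  sig = ⟨2 | 1⟩
  P = {5,8}:  v_{5} + v_{8} = v_{7}  →  sig = ⟨2 | 1⟩
  P = {6,7}:  v_{6} + v_{7} = v_{5}  →  sig = ⟨2 | 1⟩
  P = {7,8}:  v_{7} + v_{8} = v_{3}  →  sig = ⟨2 | 1⟩
  P = {2,3}:  v_{2} + v_{3} = v_{5} + v_{7}  →  sig = ⟨2 | 1 1⟩
  P = {1,2}:  v_{1} + v_{2} = 2·v_{6}  →  sig = ⟨2 | 2⟩
  P = {2,7}:  v_{2} + v_{7} = 2·v_{5}  →  sig = ⟨2 | 2⟩
  P = {3,5}:  v_{3} + v_{5} = 2·v_{7}  →  sig = ⟨2 | 2⟩
  P = {4,5}:  v_{4} + v_{5} = 2·v_{6}  →  sig = ⟨2 | 2⟩
  P = {2,4}:  v_{2} + v_{4} = 3·v_{6}  →  sig = ⟨2 | 3⟩

so the primitive-relation signature multiset is
[⟨2 | 0⟩, ⟨2 | 0⟩, ⟨2 | 0⟩, ⟨2 | 1⟩, ⟨2 | 1⟩, ⟨2 | 1⟩, ⟨2 | 1⟩, ⟨2 | 1⟩, ⟨2 | 1⟩, ⟨2 | 1⟩, ⟨2 | 1⟩, ⟨2 | 1⟩, ⟨2 | 1⟩, ⟨2 | 1⟩, ⟨2 | 1 1⟩, ⟨2 | 2⟩, ⟨2 | 2⟩, ⟨2 | 2⟩, ⟨2 | 2⟩, ⟨2 | 3⟩]


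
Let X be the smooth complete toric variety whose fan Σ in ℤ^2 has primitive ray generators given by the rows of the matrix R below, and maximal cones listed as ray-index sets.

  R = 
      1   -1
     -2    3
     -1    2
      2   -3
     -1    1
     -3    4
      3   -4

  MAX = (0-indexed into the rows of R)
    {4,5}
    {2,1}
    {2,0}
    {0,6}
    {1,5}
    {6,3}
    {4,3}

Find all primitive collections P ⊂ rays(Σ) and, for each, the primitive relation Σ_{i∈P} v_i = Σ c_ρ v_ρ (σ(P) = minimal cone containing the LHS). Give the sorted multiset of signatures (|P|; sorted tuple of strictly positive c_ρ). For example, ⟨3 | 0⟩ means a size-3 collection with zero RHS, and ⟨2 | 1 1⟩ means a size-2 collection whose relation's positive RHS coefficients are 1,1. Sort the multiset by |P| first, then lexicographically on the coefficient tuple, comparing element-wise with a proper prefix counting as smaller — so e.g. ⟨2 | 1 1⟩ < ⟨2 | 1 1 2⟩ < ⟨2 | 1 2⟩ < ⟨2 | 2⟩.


|primitive collections| = 14. Relations:

  • {0,4}:  v_{0} + v_{4} = 0 ; sig = ⟨2 | 0⟩
  • {1,3}:  v_{1} + v_{3} = 0 ; sig = ⟨2 | 0⟩
  • {5,6}:  v_{5} + v_{6} = 0 ; sig = ⟨2 | 0⟩
  • {0,1}:  v_{0} + v_{1} = v_{2} ; sig = ⟨2 | 1⟩
  • {0,3}:  v_{0} + v_{3} = v_{6} ; sig = ⟨2 | 1⟩
  • {0,5}:  v_{0} + v_{5} = v_{1} ; sig = ⟨2 | 1⟩
  • {1,4}:  v_{1} + v_{4} = v_{5} ; sig = ⟨2 | 1⟩
  • {1,6}:  v_{1} + v_{6} = v_{0} ; sig = ⟨2 | 1⟩
  • {2,3}:  v_{2} + v_{3} = v_{0} ; sig = ⟨2 | 1⟩
  • {2,4}:  v_{2} + v_{4} = v_{1} ; sig = ⟨2 | 1⟩
  • {3,5}:  v_{3} + v_{5} = v_{4} ; sig = ⟨2 | 1⟩
  • {4,6}:  v_{4} + v_{6} = v_{3} ; sig = ⟨2 | 1⟩
  • {2,5}:  v_{2} + v_{5} = 2·v_{1} ; sig = ⟨2 | 2⟩
  • {2,6}:  v_{2} + v_{6} = 2·v_{0} ; sig = ⟨2 | 2⟩

Sorted signature multiset PRS(X):
{ ⟨2 | 0⟩ ×3,  ⟨2 | 1⟩ ×9,  ⟨2 | 2⟩ ×2 }


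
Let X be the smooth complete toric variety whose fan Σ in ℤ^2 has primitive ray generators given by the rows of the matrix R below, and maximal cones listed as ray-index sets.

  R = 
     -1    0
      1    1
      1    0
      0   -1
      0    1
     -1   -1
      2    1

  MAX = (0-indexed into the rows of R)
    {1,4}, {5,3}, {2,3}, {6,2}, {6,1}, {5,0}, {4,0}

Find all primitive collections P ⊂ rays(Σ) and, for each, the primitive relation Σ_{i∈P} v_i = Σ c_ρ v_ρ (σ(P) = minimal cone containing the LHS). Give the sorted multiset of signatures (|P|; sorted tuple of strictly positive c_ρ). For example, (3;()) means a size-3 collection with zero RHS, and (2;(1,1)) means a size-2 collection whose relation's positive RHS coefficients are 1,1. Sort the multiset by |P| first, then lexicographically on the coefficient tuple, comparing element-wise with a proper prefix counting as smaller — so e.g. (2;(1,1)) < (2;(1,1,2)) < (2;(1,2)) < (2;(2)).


Σ has 14 primitive collections:

  P = {0,2}:  v_{0} + v_{2} = 0  →  sig = (2;())
  P = {1,5}:  v_{1} + v_{5} = 0  →  sig = (2;())
  P = {3,4}:  v_{3} + v_{4} = 0  →  sig = (2;())
  P = {0,1}:  v_{0} + v_{1} = v_{4}  →  sig = (2;(1))
  P = {0,3}:  v_{0} + v_{3} = v_{5}  →  sig = (2;(1))
  P = {0,6}:  v_{0} + v_{6} = v_{1}  →  sig = (2;(1))
  P = {1,2}:  v_{1} + v_{2} = v_{6}  →  sig = (2;(1))
  P = {1,3}:  v_{1} + v_{3} = v_{2}  →  sig = (2;(1))
  P = {2,4}:  v_{2} + v_{4} = v_{1}  →  sig = (2;(1))
  P = {2,5}:  v_{2} + v_{5} = v_{3}  →  sig = (2;(1))
  P = {4,5}:  v_{4} + v_{5} = v_{0}  →  sig = (2;(1))
  P = {5,6}:  v_{5} + v_{6} = v_{2}  →  sig = (2;(1))
  P = {3,6}:  v_{3} + v_{6} = 2·v_{2}  →  sig = (2;(2))
  P = {4,6}:  v_{4} + v_{6} = 2·v_{1}  →  sig = (2;(2))

Sorted signature multiset PRS(X):
    (2;())
    (2;())
    (2;())
    (2;(1))
    (2;(1))
    (2;(1))
    (2;(1))
    (2;(1))
    (2;(1))
    (2;(1))
    (2;(1))
    (2;(1))
    (2;(2))
    (2;(2))


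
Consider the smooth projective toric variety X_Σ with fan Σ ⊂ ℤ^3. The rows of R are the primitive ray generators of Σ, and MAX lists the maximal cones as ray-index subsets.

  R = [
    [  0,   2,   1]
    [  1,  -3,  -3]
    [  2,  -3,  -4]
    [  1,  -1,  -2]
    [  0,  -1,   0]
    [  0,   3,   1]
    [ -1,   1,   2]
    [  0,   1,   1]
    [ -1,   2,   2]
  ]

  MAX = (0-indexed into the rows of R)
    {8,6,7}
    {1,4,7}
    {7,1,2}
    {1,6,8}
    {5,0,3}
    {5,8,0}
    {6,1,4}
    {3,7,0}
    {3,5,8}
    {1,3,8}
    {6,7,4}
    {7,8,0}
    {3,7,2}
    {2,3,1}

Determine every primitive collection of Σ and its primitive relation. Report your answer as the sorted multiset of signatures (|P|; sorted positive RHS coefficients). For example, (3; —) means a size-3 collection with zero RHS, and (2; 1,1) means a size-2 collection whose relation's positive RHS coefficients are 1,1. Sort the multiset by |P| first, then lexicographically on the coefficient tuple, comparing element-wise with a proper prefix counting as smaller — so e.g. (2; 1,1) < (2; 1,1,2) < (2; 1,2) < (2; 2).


20 minimal non-faces of Δ(Σ) (on 9 rays):

  P = {3,6}:  v_{3} + v_{6} = 0  ⇒ sig = (2; —)
  P = {0,1}:  v_{0} + v_{1} = v_{3}  ⇒ sig = (2; 1)
  P = {0,4}:  v_{0} + v_{4} = v_{7}  ⇒ sig = (2; 1)
  P = {2,8}:  v_{2} + v_{8} = v_{3}  ⇒ sig = (2; 1)
  P = {4,5}:  v_{4} + v_{5} = v_{0}  ⇒ sig = (2; 1)
  P = {4,8}:  v_{4} + v_{8} = v_{6}  ⇒ sig = (2; 1)
  P = {0,6}:  v_{0} + v_{6} = v_{7} + v_{8}  ⇒ sig = (2; 1,1)
  P = {2,6}:  v_{2} + v_{6} = v_{1} + v_{7}  ⇒ sig = (2; 1,1)
  P = {3,4}:  v_{3} + v_{4} = v_{1} + v_{7}  ⇒ sig = (2; 1,1)
  P = {5,6}:  v_{5} + v_{6} = v_{0} + v_{8}  ⇒ sig = (2; 1,1)
  P = {0,2}:  v_{0} + v_{2} = 2·v_{3} + v_{7}  ⇒ sig = (2; 1,2)
  P = {1,5}:  v_{1} + v_{5} = 2·v_{3} + v_{8}  ⇒ sig = (2; 1,2)
  P = {2,5}:  v_{2} + v_{5} = v_{0} + 2·v_{3}  ⇒ sig = (2; 1,2)
  P = {5,7}:  v_{5} + v_{7} = 2·v_{0}  ⇒ sig = (2; 2)
  P = {2,4}:  v_{2} + v_{4} = 2·v_{1} + 2·v_{7}  ⇒ sig = (2; 2,2)
  P = {1,7,8}:  v_{1} + v_{7} + v_{8} = 0  ⇒ sig = (3; —)
  P = {0,3,8}:  v_{0} + v_{3} + v_{8} = v_{5}  ⇒ sig = (3; 1)
  P = {1,3,7}:  v_{1} + v_{3} + v_{7} = v_{2}  ⇒ sig = (3; 1)
  P = {1,6,7}:  v_{1} + v_{6} + v_{7} = v_{4}  ⇒ sig = (3; 1)
  P = {3,7,8}:  v_{3} + v_{7} + v_{8} = v_{0}  ⇒ sig = (3; 1)

Sorted signature multiset PRS(X):
    |P|=2: 15 collections, coeffs (), (1), (1), (1), (1), (1), (1,1), (1,1), (1,1), (1,1), (1,2), (1,2), (1,2), (2), (2,2)
    |P|=3: 5 collections, coeffs (), (1), (1), (1), (1)


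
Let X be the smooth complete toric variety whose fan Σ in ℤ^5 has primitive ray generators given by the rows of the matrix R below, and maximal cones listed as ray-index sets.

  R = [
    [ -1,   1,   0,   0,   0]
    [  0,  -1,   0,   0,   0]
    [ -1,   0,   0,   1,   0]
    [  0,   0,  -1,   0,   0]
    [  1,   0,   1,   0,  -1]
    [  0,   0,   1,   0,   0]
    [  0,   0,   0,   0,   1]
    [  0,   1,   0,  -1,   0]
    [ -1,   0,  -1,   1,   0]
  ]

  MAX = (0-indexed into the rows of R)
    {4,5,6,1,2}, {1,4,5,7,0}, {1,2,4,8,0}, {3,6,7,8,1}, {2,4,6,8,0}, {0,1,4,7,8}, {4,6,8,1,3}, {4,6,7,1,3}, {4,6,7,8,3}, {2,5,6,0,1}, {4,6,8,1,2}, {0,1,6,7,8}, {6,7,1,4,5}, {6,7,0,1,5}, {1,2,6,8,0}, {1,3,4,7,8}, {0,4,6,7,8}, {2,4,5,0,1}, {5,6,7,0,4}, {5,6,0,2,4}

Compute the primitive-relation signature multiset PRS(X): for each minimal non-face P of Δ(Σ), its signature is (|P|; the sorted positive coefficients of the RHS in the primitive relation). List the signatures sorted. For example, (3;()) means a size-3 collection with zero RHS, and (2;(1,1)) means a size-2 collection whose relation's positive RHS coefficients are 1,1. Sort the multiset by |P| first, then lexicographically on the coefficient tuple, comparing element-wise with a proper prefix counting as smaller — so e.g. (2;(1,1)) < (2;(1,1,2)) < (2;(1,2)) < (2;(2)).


Δ(Σ) — 9 vertices, 7 min non-faces:

  • {3,5}:  v_{3} + v_{5} = 0  ⇒ sig = (2;())
  • {2,3}:  v_{2} + v_{3} = v_{8}  ⇒ sig = (2;(1))
  • {2,7}:  v_{2} + v_{7} = v_{0}  ⇒ sig = (2;(1))
  • {5,8}:  v_{5} + v_{8} = v_{2}  ⇒ sig = (2;(1))
  • {0,3}:  v_{0} + v_{3} = v_{7} + v_{8}  ⇒ sig = (2;(1,1))
  • {0,1,4,6}:  v_{0} + v_{1} + v_{4} + v_{6} = v_{5}  ⇒ sig = (4;(1))
  • {1,4,6,7,8}:  v_{1} + v_{4} + v_{6} + v_{7} + v_{8} = 0  ⇒ sig = (5;())

Sorted signature multiset PRS(X):
{ (2;()),  (2;(1)) ×3,  (2;(1,1)),  (4;(1)),  (5;()) }


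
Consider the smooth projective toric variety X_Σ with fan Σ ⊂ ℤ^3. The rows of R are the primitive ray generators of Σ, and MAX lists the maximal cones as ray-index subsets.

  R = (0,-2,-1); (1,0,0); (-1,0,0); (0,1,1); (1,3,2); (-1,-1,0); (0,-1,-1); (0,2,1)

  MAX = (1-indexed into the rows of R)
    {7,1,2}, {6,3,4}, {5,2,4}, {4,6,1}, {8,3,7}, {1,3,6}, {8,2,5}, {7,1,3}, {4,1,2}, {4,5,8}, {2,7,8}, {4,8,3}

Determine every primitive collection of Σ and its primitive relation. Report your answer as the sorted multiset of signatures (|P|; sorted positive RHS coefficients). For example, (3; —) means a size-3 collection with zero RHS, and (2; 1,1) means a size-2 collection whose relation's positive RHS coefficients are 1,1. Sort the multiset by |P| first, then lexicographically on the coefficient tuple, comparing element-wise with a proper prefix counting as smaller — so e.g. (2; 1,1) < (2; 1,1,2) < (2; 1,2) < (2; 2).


12 minimal non-faces of Δ(Σ) (on 8 rays):

  P = {1,8}:  v_{1} + v_{8} = 0  →  sig = (2; —)
  P = {2,3}:  v_{2} + v_{3} = 0  →  sig = (2; —)
  P = {4,7}:  v_{4} + v_{7} = 0  →  sig = (2; —)
  P = {1,5}:  v_{1} + v_{5} = v_{2} + v_{4}  →  sig = (2; 1,1)
  P = {2,6}:  v_{2} + v_{6} = v_{1} + v_{4}  →  sig = (2; 1,1)
  P = {3,5}:  v_{3} + v_{5} = v_{4} + v_{8}  →  sig = (2; 1,1)
  P = {5,7}:  v_{5} + v_{7} = v_{2} + v_{8}  →  sig = (2; 1,1)
  P = {6,7}:  v_{6} + v_{7} = v_{1} + v_{3}  →  sig = (2; 1,1)
  P = {6,8}:  v_{6} + v_{8} = v_{3} + v_{4}  →  sig = (2; 1,1)
  P = {5,6}:  v_{5} + v_{6} = 2·v_{4}  →  sig = (2; 2)
  P = {1,3,4}:  v_{1} + v_{3} + v_{4} = v_{6}  →  sig = (3; 1)
  P = {2,4,8}:  v_{2} + v_{4} + v_{8} = v_{5}  →  sig = (3; 1)

Hence PRS(X_Σ) =
{ (2; —) ×3,  (2; 1,1) ×6,  (2; 2),  (3; 1) ×2 }


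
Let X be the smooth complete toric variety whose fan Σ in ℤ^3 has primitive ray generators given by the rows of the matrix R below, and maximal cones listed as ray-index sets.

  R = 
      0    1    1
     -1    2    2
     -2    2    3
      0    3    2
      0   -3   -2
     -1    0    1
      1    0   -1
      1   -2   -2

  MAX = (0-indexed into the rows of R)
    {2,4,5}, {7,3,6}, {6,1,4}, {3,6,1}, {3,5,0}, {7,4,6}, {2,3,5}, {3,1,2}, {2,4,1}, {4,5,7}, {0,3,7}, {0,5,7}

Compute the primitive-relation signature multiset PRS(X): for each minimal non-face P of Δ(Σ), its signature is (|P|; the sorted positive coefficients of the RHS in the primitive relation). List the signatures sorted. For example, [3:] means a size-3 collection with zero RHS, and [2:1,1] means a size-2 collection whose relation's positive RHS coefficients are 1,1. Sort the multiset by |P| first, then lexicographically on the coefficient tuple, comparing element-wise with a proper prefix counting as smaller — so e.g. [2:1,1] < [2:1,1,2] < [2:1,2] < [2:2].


11 collections generate NE(X_Σ); each relation:

  {1,7}:  v_{1} + v_{7} = 0  ⟹  sig = [2:]
  {3,4}:  v_{3} + v_{4} = 0  ⟹  sig = [2:]
  {5,6}:  v_{5} + v_{6} = 0  ⟹  sig = [2:]
  {1,5}:  v_{1} + v_{5} = v_{2}  ⟹  sig = [2:1]
  {2,6}:  v_{2} + v_{6} = v_{1}  ⟹  sig = [2:1]
  {2,7}:  v_{2} + v_{7} = v_{5}  ⟹  sig = [2:1]
  {0,1}:  v_{0} + v_{1} = v_{3} + v_{5}  ⟹  sig = [2:1,1]
  {0,4}:  v_{0} + v_{4} = v_{5} + v_{7}  ⟹  sig = [2:1,1]
  {0,6}:  v_{0} + v_{6} = v_{3} + v_{7}  ⟹  sig = [2:1,1]
  {0,2}:  v_{0} + v_{2} = v_{3} + 2·v_{5}  ⟹  sig = [2:1,2]
  {3,5,7}:  v_{3} + v_{5} + v_{7} = v_{0}  ⟹  sig = [3:1]

so the primitive-relation signature multiset is
[[2:], [2:], [2:], [2:1], [2:1], [2:1], [2:1,1], [2:1,1], [2:1,1], [2:1,2], [3:1]]


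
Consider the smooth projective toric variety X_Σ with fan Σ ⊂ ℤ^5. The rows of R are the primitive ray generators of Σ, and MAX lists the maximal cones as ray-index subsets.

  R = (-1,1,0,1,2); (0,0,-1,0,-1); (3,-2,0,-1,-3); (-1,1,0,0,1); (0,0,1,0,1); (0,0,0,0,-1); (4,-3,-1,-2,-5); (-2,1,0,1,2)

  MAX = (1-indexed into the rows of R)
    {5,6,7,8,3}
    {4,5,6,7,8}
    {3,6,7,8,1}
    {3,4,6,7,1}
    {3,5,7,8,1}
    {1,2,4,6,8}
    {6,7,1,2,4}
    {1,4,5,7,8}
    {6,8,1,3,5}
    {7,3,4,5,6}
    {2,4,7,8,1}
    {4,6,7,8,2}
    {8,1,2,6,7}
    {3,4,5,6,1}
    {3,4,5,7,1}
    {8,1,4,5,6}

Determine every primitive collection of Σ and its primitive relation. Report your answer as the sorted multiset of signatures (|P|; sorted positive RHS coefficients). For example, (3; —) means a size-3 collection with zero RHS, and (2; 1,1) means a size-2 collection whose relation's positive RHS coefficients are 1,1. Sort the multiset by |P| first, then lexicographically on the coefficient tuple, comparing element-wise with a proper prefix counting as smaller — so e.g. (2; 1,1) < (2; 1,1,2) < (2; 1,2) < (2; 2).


|primitive collections| = 5. Relations:

  • {2,5}:  v_{2} + v_{5} = 0 — sig = (2; —)
  • {2,3}:  v_{2} + v_{3} = v_{1} + v_{6} + v_{7} — sig = (2; 1,1,1)
  • {3,4,8}:  v_{3} + v_{4} + v_{8} = 0 — sig = (3; —)
  • {1,5,6,7}:  v_{1} + v_{5} + v_{6} + v_{7} = v_{3} — sig = (4; 1)
  • {1,4,6,7,8}:  v_{1} + v_{4} + v_{6} + v_{7} + v_{8} = v_{2} — sig = (5; 1)

Hence PRS(X_Σ) =
{ (2; —),  (2; 1,1,1),  (3; —),  (4; 1),  (5; 1) }


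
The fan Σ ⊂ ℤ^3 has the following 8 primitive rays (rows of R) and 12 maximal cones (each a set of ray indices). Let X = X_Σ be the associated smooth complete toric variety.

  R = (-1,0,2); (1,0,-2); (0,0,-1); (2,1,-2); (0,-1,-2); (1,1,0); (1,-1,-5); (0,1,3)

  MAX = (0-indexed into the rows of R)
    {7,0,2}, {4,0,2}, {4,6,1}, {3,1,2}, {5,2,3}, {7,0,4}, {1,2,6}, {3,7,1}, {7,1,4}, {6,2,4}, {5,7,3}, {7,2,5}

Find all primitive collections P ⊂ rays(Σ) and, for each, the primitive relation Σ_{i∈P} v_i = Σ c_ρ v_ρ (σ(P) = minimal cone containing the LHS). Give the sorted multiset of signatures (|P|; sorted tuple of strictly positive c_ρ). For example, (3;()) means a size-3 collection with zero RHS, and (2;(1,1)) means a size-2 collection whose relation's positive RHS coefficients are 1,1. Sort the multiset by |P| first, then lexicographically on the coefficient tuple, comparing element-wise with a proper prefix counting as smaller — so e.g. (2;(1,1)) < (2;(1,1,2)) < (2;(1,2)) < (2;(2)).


14 collections generate NE(X_Σ); each relation:

  {0,1}:  v_{0} + v_{1} = 0 ; sig = (2;())
  {0,3}:  v_{0} + v_{3} = v_{5} ; sig = (2;(1))
  {1,5}:  v_{1} + v_{5} = v_{3} ; sig = (2;(1))
  {4,5}:  v_{4} + v_{5} = v_{1} ; sig = (2;(1))
  {6,7}:  v_{6} + v_{7} = v_{1} ; sig = (2;(1))
  {0,5}:  v_{0} + v_{5} = v_{2} + v_{7} ; sig = (2;(1,1))
  {0,6}:  v_{0} + v_{6} = v_{2} + v_{4} ; sig = (2;(1,1))
  {5,6}:  v_{5} + v_{6} = 2·v_{1} + v_{2} ; sig = (2;(1,2))
  {3,6}:  v_{3} + v_{6} = 3·v_{1} + v_{2} ; sig = (2;(1,3))
  {3,4}:  v_{3} + v_{4} = 2·v_{1} ; sig = (2;(2))
  {2,4,7}:  v_{2} + v_{4} + v_{7} = 0 ; sig = (3;())
  {1,2,4}:  v_{1} + v_{2} + v_{4} = v_{6} ; sig = (3;(1))
  {1,2,7}:  v_{1} + v_{2} + v_{7} = v_{5} ; sig = (3;(1))
  {2,3,7}:  v_{2} + v_{3} + v_{7} = 2·v_{5} ; sig = (3;(2))

Sorted signature multiset PRS(X):
    (2;())
    (2;(1))
    (2;(1))
    (2;(1))
    (2;(1))
    (2;(1,1))
    (2;(1,1))
    (2;(1,2))
    (2;(1,3))
    (2;(2))
    (3;())
    (3;(1))
    (3;(1))
    (3;(2))


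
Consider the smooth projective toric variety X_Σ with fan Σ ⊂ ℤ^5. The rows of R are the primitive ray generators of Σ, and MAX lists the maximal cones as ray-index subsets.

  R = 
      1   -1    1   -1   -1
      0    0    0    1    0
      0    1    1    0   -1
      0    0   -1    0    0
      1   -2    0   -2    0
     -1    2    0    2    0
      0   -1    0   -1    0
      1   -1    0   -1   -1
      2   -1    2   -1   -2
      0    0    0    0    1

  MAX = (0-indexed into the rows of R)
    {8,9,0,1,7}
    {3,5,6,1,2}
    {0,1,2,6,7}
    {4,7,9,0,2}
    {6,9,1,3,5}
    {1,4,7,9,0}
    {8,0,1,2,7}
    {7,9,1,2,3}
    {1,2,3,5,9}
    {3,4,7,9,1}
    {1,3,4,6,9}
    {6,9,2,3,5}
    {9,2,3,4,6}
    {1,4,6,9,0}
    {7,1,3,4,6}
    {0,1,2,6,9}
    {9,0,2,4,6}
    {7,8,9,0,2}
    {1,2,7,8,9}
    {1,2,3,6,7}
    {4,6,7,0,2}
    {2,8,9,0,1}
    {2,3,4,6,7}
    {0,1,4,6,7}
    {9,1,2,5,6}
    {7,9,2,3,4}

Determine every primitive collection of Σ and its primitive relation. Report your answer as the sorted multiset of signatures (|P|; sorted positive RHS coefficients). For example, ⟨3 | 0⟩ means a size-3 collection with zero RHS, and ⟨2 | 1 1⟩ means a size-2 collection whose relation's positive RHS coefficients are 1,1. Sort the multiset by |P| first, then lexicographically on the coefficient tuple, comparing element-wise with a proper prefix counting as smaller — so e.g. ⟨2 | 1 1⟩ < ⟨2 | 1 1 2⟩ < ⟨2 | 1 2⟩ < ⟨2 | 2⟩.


Minimal non-faces — 12 found among 10 rays, 26 max cones:

  P={4,5}:  v_{4} + v_{5} = 0  ⇒ sig = ⟨2 | 0⟩
  P={0,3}:  v_{0} + v_{3} = v_{7}  ⇒ sig = ⟨2 | 1⟩
  P={0,5}:  v_{0} + v_{5} = v_{1} + v_{2}  ⇒ sig = ⟨2 | 1 1⟩
  P={5,7}:  v_{5} + v_{7} = v_{1} + v_{2} + v_{3}  ⇒ sig = ⟨2 | 1 1 1⟩
  P={3,8}:  v_{3} + v_{8} = v_{1} + v_{2} + 2·v_{7} + v_{9}  ⇒ sig = ⟨2 | 1 1 1 2⟩
  P={4,8}:  v_{4} + v_{8} = 2·v_{0} + v_{7} + v_{9}  ⇒ sig = ⟨2 | 1 1 2⟩
  P={5,8}:  v_{5} + v_{8} = 2·v_{1} + 2·v_{2} + v_{7} + v_{9}  ⇒ sig = ⟨2 | 1 1 2 2⟩
  P={6,8}:  v_{6} + v_{8} = 2·v_{0}  ⇒ sig = ⟨2 | 2⟩
  P={1,2,4}:  v_{1} + v_{2} + v_{4} = v_{0}  ⇒ sig = ⟨3 | 1⟩
  P={6,7,9}:  v_{6} + v_{7} + v_{9} = v_{4}  ⇒ sig = ⟨3 | 1⟩
  P={1,2,3,6,9}:  v_{1} + v_{2} + v_{3} + v_{6} + v_{9} = 0  ⇒ sig = ⟨5 | 0⟩
  P={0,1,2,7,9}:  v_{0} + v_{1} + v_{2} + v_{7} + v_{9} = v_{8}  ⇒ sig = ⟨5 | 1⟩

Signatures (|P|; sorted positive RHS coefficients), sorted:
    |P|=2: 8 collections, coeffs (), (1), (1,1), (1,1,1), (1,1,1,2), (1,1,2), (1,1,2,2), (2)
    |P|=3: 2 collections, coeffs (1), (1)
    |P|=5: 2 collections, coeffs (), (1)


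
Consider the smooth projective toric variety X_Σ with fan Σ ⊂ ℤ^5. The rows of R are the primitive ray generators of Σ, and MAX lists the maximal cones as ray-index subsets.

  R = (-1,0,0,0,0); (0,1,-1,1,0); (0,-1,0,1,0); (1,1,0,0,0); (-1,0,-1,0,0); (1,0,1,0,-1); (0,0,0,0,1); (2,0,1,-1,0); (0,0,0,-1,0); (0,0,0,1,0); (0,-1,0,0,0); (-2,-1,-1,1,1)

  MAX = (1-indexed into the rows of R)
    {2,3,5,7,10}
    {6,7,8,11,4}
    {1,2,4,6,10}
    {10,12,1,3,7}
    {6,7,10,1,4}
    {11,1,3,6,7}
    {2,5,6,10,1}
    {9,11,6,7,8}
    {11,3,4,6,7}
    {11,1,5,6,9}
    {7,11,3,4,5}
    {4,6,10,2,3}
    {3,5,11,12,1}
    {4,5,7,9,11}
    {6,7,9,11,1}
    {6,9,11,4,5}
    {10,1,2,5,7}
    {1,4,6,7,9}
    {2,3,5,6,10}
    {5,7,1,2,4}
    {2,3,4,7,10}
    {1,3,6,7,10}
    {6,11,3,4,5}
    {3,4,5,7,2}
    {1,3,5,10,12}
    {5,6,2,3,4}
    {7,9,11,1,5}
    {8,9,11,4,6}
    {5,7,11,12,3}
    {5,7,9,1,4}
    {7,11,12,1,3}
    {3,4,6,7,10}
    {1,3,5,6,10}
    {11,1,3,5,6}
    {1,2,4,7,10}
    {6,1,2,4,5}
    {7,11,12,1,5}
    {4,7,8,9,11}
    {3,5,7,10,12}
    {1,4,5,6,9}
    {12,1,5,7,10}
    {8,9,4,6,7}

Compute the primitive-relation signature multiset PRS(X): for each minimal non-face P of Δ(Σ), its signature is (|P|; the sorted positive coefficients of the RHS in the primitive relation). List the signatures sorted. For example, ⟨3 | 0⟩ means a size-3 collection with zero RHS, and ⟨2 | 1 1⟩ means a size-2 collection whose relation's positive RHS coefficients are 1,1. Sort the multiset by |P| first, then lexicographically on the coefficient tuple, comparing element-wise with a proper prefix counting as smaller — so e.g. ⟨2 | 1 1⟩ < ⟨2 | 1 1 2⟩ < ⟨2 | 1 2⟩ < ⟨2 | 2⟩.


|primitive collections| = 23. Relations:

  P = {9,10}:  v_{9} + v_{10} = 0  →  sig = ⟨2 | 0⟩
  P = {3,9}:  v_{3} + v_{9} = v_{11}  →  sig = ⟨2 | 1⟩
  P = {10,11}:  v_{10} + v_{11} = v_{3}  →  sig = ⟨2 | 1⟩
  P = {2,9}:  v_{2} + v_{9} = v_{4} + v_{5}  →  sig = ⟨2 | 1 1⟩
  P = {6,12}:  v_{6} + v_{12} = v_{1} + v_{3}  →  sig = ⟨2 | 1 1⟩
  P = {8,12}:  v_{8} + v_{12} = v_{7} + v_{11}  →  sig = ⟨2 | 1 1⟩
  P = {1,8}:  v_{1} + v_{8} = v_{6} + v_{7} + v_{9}  →  sig = ⟨2 | 1 1 1⟩
  P = {2,11}:  v_{2} + v_{11} = v_{3} + v_{4} + v_{5}  →  sig = ⟨2 | 1 1 1⟩
  P = {4,12}:  v_{4} + v_{12} = v_{5} + v_{7} + v_{10}  →  sig = ⟨2 | 1 1 1⟩
  P = {5,8}:  v_{5} + v_{8} = v_{4} + v_{9} + v_{11}  →  sig = ⟨2 | 1 1 1⟩
  P = {8,10}:  v_{8} + v_{10} = v_{4} + v_{6} + v_{7} + v_{11}  →  sig = ⟨2 | 1 1 1 1⟩
  P = {9,12}:  v_{9} + v_{12} = v_{1} + v_{5} + v_{7} + v_{11}  →  sig = ⟨2 | 1 1 1 1⟩
  P = {3,8}:  v_{3} + v_{8} = v_{4} + v_{6} + v_{7} + 2·v_{11}  →  sig = ⟨2 | 1 1 1 2⟩
  P = {2,8}:  v_{2} + v_{8} = 2·v_{4} + v_{11}  →  sig = ⟨2 | 1 2⟩
  P = {2,12}:  v_{2} + v_{12} = 2·v_{5} + v_{7} + 2·v_{10}  →  sig = ⟨2 | 1 2 2⟩
  P = {1,4,11}:  v_{1} + v_{4} + v_{11} = 0  →  sig = ⟨3 | 0⟩
  P = {5,6,7}:  v_{5} + v_{6} + v_{7} = 0  →  sig = ⟨3 | 0⟩
  P = {1,3,4}:  v_{1} + v_{3} + v_{4} = v_{10}  →  sig = ⟨3 | 1⟩
  P = {4,5,10}:  v_{4} + v_{5} + v_{10} = v_{2}  →  sig = ⟨3 | 1⟩
  P = {2,6,7}:  v_{2} + v_{6} + v_{7} = v_{4} + v_{10}  →  sig = ⟨3 | 1 1⟩
  P = {1,2,3}:  v_{1} + v_{2} + v_{3} = v_{5} + 2·v_{10}  →  sig = ⟨3 | 1 2⟩
  P = {1,3,5,7}:  v_{1} + v_{3} + v_{5} + v_{7} = v_{12}  →  sig = ⟨4 | 1⟩
  P = {4,6,7,9,11}:  v_{4} + v_{6} + v_{7} + v_{9} + v_{11} = v_{8}  →  sig = ⟨5 | 1⟩

so the primitive-relation signature multiset is
    |P|=2: 15 collections, coeffs (), (1), (1), (1,1), (1,1), (1,1), (1,1,1), (1,1,1), (1,1,1), (1,1,1), (1,1,1,1), (1,1,1,1), (1,1,1,2), (1,2), (1,2,2)
    |P|=3: 6 collections, coeffs (), (), (1), (1), (1,1), (1,2)
    |P|=4: 1 collection, coeffs (1)
    |P|=5: 1 collection, coeffs (1)
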